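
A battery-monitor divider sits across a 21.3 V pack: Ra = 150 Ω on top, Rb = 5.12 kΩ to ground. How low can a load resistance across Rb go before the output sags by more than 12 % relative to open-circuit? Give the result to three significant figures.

R_L(min) ≈ 1.07 kΩ

Output resistance R_th = Ra‖Rb = (150 × 5120)/5270 = 145.7 Ω.
The fractional drop is R_th/(R_th + R_L); requiring this ≤ 0.120 gives R_L ≥ R_th(1/0.120 − 1) = 145.7 × 7.333 = 1.07 kΩ.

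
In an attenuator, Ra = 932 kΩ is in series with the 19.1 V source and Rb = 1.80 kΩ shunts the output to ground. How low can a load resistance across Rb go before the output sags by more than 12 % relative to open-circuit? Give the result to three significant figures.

Output resistance R_th = Ra‖Rb = (932 × 1.80)/933.8 = 1.797 kΩ.
The fractional drop is R_th/(R_th + R_L); requiring this ≤ 0.120 gives R_L ≥ R_th(1/0.120 − 1) = 1.797 × 7.333 = 13.2 kΩ.

R_L(min) ≈ 13.2 kΩ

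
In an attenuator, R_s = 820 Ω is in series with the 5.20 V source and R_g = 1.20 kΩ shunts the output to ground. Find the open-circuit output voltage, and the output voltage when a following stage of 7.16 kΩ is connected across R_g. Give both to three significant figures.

Unloaded: 3.09 V; loaded: 2.89 V

Open-circuit: V = 5.20 × 1200/(820 + 1200) = 3.09 V.
With the load, R_g becomes R_g‖R_L = 1028 Ω, so V = 5.20 × 1028/1848 = 2.89 V.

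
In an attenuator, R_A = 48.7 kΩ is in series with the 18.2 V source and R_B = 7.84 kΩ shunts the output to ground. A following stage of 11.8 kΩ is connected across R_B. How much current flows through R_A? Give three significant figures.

I ≈ 0.341 mA

R_B‖R_L = 4.710 kΩ, so the source sees R_A + R_B‖R_L = 53.41 kΩ.
I = 18.2 V / 53.41 kΩ = 0.341 mA.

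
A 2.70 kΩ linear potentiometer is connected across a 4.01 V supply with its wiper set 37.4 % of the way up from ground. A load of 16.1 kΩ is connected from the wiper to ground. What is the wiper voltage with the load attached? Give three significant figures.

V ≈ 1.44 V

The wiper splits the pot into (1−α)R = 1.690 kΩ above and αR = 1.010 kΩ below.
Lower section ‖ load = 0.9502 kΩ.
V_wiper = 4.01 × 0.9502/(1.690 + 0.9502) = 1.44 V.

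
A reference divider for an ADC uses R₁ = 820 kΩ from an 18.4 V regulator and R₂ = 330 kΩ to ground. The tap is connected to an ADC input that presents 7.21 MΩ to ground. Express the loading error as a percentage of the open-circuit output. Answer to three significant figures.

3.16 %

The divider's output (Thévenin) resistance is R₁‖R₂ = 235.3 kΩ.
Fractional drop under load = R_th/(R_th + R_L) = 235.3 / (235.3 + 7210) = 0.03160.
So the output falls by 3.16 %.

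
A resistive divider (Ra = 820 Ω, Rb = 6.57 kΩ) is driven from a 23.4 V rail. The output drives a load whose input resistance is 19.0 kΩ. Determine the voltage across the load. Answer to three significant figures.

The load sits in parallel with Rb: Rb‖R_L = (6570 × 19000) / (6570 + 19000) = 4882 Ω.
V_out = 23.4 × 4882 / (820 + 4882) = 23.4 × 4882/5702 = 20.0 V.
(Unloaded it would have been 20.8 V.)

V_out ≈ 20.0 V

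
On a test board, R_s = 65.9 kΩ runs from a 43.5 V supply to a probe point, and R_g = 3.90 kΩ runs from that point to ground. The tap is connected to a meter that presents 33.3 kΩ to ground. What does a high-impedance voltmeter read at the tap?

The load sits in parallel with R_g: R_g‖R_L = (3.90 × 33.3) / (3.90 + 33.3) = 3.491 kΩ.
V_out = 43.5 × 3.491 / (65.9 + 3.491) = 43.5 × 3.491/69.39 = 2.19 V.

V_out ≈ 2.19 V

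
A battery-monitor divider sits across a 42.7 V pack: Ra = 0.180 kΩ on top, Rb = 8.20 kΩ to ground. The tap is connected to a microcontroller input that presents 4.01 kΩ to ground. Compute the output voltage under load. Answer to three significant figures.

The load sits in parallel with Rb: Rb‖R_L = (8200 × 4010) / (8200 + 4010) = 2693 Ω.
V_out = 42.7 × 2693 / (180 + 2693) = 42.7 × 2693/2873 = 40.0 V.
(Unloaded it would have been 41.8 V.)

V_out ≈ 40.0 V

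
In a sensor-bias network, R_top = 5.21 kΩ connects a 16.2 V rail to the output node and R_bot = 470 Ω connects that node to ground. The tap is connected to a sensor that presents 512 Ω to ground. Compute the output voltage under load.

The load sits in parallel with R_bot: R_bot‖R_L = (470 × 512) / (470 + 512) = 245.1 Ω.
V_out = 16.2 × 245.1 / (5210 + 245.1) = 16.2 × 245.1/5455 = 0.728 V.

V_out ≈ 0.728 V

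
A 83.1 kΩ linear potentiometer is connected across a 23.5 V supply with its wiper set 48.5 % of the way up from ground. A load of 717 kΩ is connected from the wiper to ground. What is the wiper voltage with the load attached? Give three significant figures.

The wiper splits the pot into (1−α)R = 42.80 kΩ above and αR = 40.30 kΩ below.
Lower section ‖ load = 38.16 kΩ.
V_wiper = 23.5 × 38.16/(42.80 + 38.16) = 11.1 V.

V ≈ 11.1 V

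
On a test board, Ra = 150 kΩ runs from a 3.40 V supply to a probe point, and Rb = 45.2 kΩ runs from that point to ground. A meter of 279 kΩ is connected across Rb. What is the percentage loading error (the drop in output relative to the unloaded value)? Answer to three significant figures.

11.1 %

The divider's output (Thévenin) resistance is Ra‖Rb = 34.73 kΩ.
Fractional drop under load = R_th/(R_th + R_L) = 34.73 / (34.73 + 279) = 0.1107.
So the output falls by 11.1 %.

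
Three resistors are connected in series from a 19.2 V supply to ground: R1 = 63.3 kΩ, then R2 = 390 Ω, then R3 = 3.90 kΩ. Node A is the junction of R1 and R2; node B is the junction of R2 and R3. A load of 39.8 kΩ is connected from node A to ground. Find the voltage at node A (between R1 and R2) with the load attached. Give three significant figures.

Below node A the series string R2+R3 = 4290 Ω sits in parallel with the 39800 Ω load: 3873 Ω.
V_A = 19.2 × 3873/(63300 + 3873) = 1.11 V.

V ≈ 1.11 V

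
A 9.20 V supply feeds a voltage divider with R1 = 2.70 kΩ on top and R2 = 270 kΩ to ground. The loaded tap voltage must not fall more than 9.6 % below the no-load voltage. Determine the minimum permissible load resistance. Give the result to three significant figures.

Output resistance R_th = R1‖R2 = (2.70 × 270)/272.7 = 2.673 kΩ.
The fractional drop is R_th/(R_th + R_L); requiring this ≤ 0.0960 gives R_L ≥ R_th(1/0.0960 − 1) = 2.673 × 9.417 = 25.2 kΩ.

R_L(min) ≈ 25.2 kΩ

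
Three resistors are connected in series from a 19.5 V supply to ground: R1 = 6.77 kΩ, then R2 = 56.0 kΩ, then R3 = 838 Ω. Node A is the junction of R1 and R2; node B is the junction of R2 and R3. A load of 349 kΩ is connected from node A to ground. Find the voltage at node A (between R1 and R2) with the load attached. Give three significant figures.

V ≈ 17.1 V

Below node A the series string R2+R3 = 56840 Ω sits in parallel with the 349000 Ω load: 48880 Ω.
V_A = 19.5 × 48880/(6770 + 48880) = 17.1 V.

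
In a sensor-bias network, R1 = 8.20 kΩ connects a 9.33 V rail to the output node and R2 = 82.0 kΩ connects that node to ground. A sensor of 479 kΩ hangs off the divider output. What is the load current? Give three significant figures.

I_L ≈ 0.0174 mA

R2‖R_L = 70.01 kΩ; V_out = 9.33 × 70.01/78.21 = 8.352 V.
I_L = V_out / R_L = 8.352 / 479 kΩ = 0.0174 mA.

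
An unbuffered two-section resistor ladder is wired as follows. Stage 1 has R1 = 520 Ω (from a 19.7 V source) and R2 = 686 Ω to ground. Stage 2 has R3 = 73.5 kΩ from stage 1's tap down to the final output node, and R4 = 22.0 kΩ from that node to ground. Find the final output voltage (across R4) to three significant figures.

Stage 2 presents R3+R4 = 95500 Ω as a load on stage 1's tap.
Stage 1's lower leg becomes R2‖(R3+R4) = 681.1 Ω, so V_mid = 19.7 × 681.1/1201 = 11.17 V.
Stage 2 is itself unloaded: V_out = V_mid × R4/(R3+R4) = 11.17 × 22000/95500 = 2.57 V.

V_out ≈ 2.57 V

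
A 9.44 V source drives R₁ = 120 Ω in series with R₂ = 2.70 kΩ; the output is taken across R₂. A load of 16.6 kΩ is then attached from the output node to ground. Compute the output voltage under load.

V_out ≈ 8.98 V

The load sits in parallel with R₂: R₂‖R_L = (2700 × 16600) / (2700 + 16600) = 2322 Ω.
V_out = 9.44 × 2322 / (120 + 2322) = 9.44 × 2322/2442 = 8.98 V.
(Unloaded it would have been 9.04 V.)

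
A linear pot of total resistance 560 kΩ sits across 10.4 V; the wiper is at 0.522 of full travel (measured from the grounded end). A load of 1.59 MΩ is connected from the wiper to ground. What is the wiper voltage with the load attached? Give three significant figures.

V ≈ 4.99 V

The wiper splits the pot into (1−α)R = 267.7 kΩ above and αR = 292.3 kΩ below.
Lower section ‖ load = 246.9 kΩ.
V_wiper = 10.4 × 246.9/(267.7 + 246.9) = 4.99 V.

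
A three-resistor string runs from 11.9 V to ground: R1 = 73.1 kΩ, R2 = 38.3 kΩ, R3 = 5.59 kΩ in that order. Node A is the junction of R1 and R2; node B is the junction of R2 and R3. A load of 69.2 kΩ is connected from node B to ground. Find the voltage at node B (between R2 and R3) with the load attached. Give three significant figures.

At node B, R3 is in parallel with the load: R3‖R_L = 5.172 kΩ.
Below node A the resistance is R2 + (R3‖R_L) = 43.47 kΩ, so V_A = 11.9 × 43.47/116.6 = 4.438 V.
Then V_B = V_A × (R3‖R_L)/(R2 + R3‖R_L) = 4.438 × 5.172/43.47 = 0.528 V.

V ≈ 0.528 V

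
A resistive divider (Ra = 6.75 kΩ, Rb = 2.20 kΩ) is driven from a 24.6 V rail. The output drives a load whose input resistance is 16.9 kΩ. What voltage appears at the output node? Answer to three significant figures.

V_out ≈ 5.51 V

The load sits in parallel with Rb: Rb‖R_L = (2.20 × 16.9) / (2.20 + 16.9) = 1.947 kΩ.
V_out = 24.6 × 1.947 / (6.75 + 1.947) = 24.6 × 1.947/8.697 = 5.51 V.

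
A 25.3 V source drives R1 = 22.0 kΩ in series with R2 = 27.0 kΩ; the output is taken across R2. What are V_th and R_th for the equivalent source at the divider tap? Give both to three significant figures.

V_th = 13.9 V, R_th = 12.1 kΩ

V_th is the open-circuit tap voltage: 25.3 × 27.0/(22.0 + 27.0) = 13.9 V.
With the supply zeroed, R1 and R2 appear in parallel from the tap: R_th = R1‖R2 = (22.0 × 27.0)/49.00 = 12.1 kΩ.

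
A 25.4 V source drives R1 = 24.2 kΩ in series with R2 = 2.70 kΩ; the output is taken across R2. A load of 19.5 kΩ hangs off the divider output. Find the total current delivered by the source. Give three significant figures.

R2‖R_L = 2.372 kΩ, so the source sees R1 + R2‖R_L = 26.57 kΩ.
I = 25.4 V / 26.57 kΩ = 0.956 mA.

I ≈ 0.956 mA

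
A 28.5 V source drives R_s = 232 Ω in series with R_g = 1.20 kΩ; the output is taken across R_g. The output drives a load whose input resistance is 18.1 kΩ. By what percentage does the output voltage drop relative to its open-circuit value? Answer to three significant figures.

1.06 %

The divider's output (Thévenin) resistance is R_s‖R_g = 194.4 Ω.
Fractional drop under load = R_th/(R_th + R_L) = 194.4 / (194.4 + 18100) = 0.01063.
So the output falls by 1.06 %.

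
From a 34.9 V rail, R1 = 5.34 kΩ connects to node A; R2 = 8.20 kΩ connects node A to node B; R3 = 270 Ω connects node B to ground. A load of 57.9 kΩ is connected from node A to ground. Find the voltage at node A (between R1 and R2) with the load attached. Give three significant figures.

V ≈ 20.3 V

Below node A the series string R2+R3 = 8470 Ω sits in parallel with the 57900 Ω load: 7389 Ω.
V_A = 34.9 × 7389/(5340 + 7389) = 20.3 V.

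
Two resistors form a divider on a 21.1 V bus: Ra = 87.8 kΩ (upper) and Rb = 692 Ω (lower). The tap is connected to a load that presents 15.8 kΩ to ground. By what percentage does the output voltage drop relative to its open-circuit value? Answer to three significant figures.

4.16 %

The divider's output (Thévenin) resistance is Ra‖Rb = 686.6 Ω.
Fractional drop under load = R_th/(R_th + R_L) = 686.6 / (686.6 + 15800) = 0.04165.
So the output falls by 4.16 %.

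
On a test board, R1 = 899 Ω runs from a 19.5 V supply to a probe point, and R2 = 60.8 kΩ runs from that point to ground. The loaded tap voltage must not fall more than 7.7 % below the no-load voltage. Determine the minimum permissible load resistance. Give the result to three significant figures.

Output resistance R_th = R1‖R2 = (899 × 60800)/61700 = 885.9 Ω.
The fractional drop is R_th/(R_th + R_L); requiring this ≤ 0.0770 gives R_L ≥ R_th(1/0.0770 − 1) = 885.9 × 11.99 = 10.6 kΩ.

R_L(min) ≈ 10.6 kΩ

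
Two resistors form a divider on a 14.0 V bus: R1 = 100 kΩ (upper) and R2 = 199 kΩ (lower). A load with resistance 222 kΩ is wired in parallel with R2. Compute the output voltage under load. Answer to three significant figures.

The load sits in parallel with R2: R2‖R_L = (199 × 222) / (199 + 222) = 104.9 kΩ.
V_out = 14.0 × 104.9 / (100 + 104.9) = 14.0 × 104.9/204.9 = 7.17 V.

V_out ≈ 7.17 V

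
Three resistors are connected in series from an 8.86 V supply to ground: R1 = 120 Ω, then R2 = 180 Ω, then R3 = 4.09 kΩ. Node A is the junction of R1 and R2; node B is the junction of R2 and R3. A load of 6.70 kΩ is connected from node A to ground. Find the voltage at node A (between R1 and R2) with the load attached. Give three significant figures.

Below node A the series string R2+R3 = 4270 Ω sits in parallel with the 6700 Ω load: 2608 Ω.
V_A = 8.86 × 2608/(120 + 2608) = 8.47 V.

V ≈ 8.47 V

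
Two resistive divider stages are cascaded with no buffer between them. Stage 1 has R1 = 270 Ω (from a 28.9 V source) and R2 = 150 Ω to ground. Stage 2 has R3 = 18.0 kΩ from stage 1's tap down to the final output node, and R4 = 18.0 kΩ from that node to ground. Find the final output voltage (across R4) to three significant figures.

V_out ≈ 5.15 V

Stage 2 presents R3+R4 = 36000 Ω as a load on stage 1's tap.
Stage 1's lower leg becomes R2‖(R3+R4) = 149.4 Ω, so V_mid = 28.9 × 149.4/419.4 = 10.29 V.
Stage 2 is itself unloaded: V_out = V_mid × R4/(R3+R4) = 10.29 × 18000/36000 = 5.15 V.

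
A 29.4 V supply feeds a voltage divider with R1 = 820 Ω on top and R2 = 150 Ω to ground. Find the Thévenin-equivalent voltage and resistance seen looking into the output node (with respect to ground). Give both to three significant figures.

V_th is the open-circuit tap voltage: 29.4 × 150/(820 + 150) = 4.55 V.
With the supply zeroed, R1 and R2 appear in parallel from the tap: R_th = R1‖R2 = (820 × 150)/970.0 = 127 Ω.

V_th = 4.55 V, R_th = 127 Ω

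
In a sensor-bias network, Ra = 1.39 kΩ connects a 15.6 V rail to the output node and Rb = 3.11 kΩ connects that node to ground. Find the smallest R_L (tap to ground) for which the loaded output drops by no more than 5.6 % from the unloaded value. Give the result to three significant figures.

Output resistance R_th = Ra‖Rb = (1390 × 3110)/4500 = 960.6 Ω.
The fractional drop is R_th/(R_th + R_L); requiring this ≤ 0.0560 gives R_L ≥ R_th(1/0.0560 − 1) = 960.6 × 16.86 = 16.2 kΩ.

R_L(min) ≈ 16.2 kΩ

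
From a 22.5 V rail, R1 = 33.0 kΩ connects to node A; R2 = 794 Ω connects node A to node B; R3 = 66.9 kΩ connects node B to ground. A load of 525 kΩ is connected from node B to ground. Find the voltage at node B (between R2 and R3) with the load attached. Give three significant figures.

At node B, R3 is in parallel with the load: R3‖R_L = 59340 Ω.
Below node A the resistance is R2 + (R3‖R_L) = 60130 Ω, so V_A = 22.5 × 60130/93130 = 14.53 V.
Then V_B = V_A × (R3‖R_L)/(R2 + R3‖R_L) = 14.53 × 59340/60130 = 14.3 V.

V ≈ 14.3 V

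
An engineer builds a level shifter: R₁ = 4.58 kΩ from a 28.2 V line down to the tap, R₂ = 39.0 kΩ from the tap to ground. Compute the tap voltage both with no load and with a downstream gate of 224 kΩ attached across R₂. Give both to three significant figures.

Unloaded: 25.2 V; loaded: 24.8 V

Open-circuit: V = 28.2 × 39.0/(4.58 + 39.0) = 25.2 V.
With the load, R₂ becomes R₂‖R_L = 33.22 kΩ, so V = 28.2 × 33.22/37.80 = 24.8 V.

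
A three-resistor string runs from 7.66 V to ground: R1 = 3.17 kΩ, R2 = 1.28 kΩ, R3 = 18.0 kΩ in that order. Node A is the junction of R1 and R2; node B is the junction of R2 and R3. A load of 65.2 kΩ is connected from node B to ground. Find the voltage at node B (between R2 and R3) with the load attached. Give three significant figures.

V ≈ 5.82 V

At node B, R3 is in parallel with the load: R3‖R_L = 14.11 kΩ.
Below node A the resistance is R2 + (R3‖R_L) = 15.39 kΩ, so V_A = 7.66 × 15.39/18.56 = 6.351 V.
Then V_B = V_A × (R3‖R_L)/(R2 + R3‖R_L) = 6.351 × 14.11/15.39 = 5.82 V.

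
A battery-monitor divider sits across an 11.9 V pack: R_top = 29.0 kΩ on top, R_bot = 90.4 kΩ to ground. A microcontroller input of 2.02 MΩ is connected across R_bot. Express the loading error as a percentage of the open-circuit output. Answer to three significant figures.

1.08 %

The divider's output (Thévenin) resistance is R_top‖R_bot = 21.96 kΩ.
Fractional drop under load = R_th/(R_th + R_L) = 21.96 / (21.96 + 2020) = 0.01075.
So the output falls by 1.08 %.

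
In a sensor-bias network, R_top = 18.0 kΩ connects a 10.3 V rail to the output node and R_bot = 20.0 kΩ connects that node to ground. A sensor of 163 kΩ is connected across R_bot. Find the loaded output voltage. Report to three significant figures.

V_out ≈ 5.12 V

The load sits in parallel with R_bot: R_bot‖R_L = (20.0 × 163) / (20.0 + 163) = 17.81 kΩ.
V_out = 10.3 × 17.81 / (18.0 + 17.81) = 10.3 × 17.81/35.81 = 5.12 V.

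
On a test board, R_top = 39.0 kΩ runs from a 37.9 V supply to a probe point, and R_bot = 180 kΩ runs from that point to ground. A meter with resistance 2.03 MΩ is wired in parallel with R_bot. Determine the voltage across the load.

V_out ≈ 30.7 V

The load sits in parallel with R_bot: R_bot‖R_L = (180 × 2030) / (180 + 2030) = 165.3 kΩ.
V_out = 37.9 × 165.3 / (39.0 + 165.3) = 37.9 × 165.3/204.3 = 30.7 V.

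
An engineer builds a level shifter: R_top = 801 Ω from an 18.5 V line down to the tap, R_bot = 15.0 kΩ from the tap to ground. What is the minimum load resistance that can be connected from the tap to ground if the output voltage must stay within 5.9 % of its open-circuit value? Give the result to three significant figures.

R_L(min) ≈ 12.1 kΩ

Output resistance R_th = R_top‖R_bot = (801 × 15000)/15800 = 760.4 Ω.
The fractional drop is R_th/(R_th + R_L); requiring this ≤ 0.0590 gives R_L ≥ R_th(1/0.0590 − 1) = 760.4 × 15.95 = 12.1 kΩ.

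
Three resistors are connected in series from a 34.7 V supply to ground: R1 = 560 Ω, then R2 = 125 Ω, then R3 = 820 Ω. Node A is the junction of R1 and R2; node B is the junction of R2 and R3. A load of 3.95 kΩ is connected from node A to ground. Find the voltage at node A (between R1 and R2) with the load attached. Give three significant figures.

Below node A the series string R2+R3 = 945.0 Ω sits in parallel with the 3950 Ω load: 762.6 Ω.
V_A = 34.7 × 762.6/(560 + 762.6) = 20.0 V.

V ≈ 20.0 V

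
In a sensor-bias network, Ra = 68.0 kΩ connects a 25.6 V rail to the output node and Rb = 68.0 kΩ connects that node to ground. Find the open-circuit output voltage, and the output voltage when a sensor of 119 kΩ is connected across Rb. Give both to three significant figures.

Open-circuit: V = 25.6 × 68.0/(68.0 + 68.0) = 12.8 V.
With the load, Rb becomes Rb‖R_L = 43.27 kΩ, so V = 25.6 × 43.27/111.3 = 9.96 V.

Unloaded: 12.8 V; loaded: 9.96 V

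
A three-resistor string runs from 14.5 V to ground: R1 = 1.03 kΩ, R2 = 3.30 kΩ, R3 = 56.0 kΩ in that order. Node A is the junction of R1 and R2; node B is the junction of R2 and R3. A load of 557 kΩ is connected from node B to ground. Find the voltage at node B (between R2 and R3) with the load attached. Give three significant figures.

V ≈ 13.4 V

At node B, R3 is in parallel with the load: R3‖R_L = 50.88 kΩ.
Below node A the resistance is R2 + (R3‖R_L) = 54.18 kΩ, so V_A = 14.5 × 54.18/55.21 = 14.23 V.
Then V_B = V_A × (R3‖R_L)/(R2 + R3‖R_L) = 14.23 × 50.88/54.18 = 13.4 V.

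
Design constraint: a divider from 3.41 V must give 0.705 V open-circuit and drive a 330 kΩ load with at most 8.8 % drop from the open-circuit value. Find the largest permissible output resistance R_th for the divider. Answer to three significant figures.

Loading drop = R_th/(R_th + R_L) ≤ 0.0880, so R_th ≤ R_L · ε/(1−ε) = 330 kΩ × 0.0880/0.9120 = 31.8 kΩ.

R_th ≤ 31.8 kΩ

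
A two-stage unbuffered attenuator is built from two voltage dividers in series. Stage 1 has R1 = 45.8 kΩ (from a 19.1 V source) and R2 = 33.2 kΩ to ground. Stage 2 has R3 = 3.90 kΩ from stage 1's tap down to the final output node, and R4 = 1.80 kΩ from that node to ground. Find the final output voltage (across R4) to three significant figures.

Stage 2 presents R3+R4 = 5.700 kΩ as a load on stage 1's tap.
Stage 1's lower leg becomes R2‖(R3+R4) = 4.865 kΩ, so V_mid = 19.1 × 4.865/50.66 = 1.834 V.
Stage 2 is itself unloaded: V_out = V_mid × R4/(R3+R4) = 1.834 × 1.80/5.700 = 0.579 V.

V_out ≈ 0.579 V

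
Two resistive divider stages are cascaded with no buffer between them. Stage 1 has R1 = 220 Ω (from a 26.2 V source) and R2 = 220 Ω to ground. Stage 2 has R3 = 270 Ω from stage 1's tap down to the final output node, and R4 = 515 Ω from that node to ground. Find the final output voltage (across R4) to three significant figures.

V_out ≈ 7.54 V

Stage 2 presents R3+R4 = 785.0 Ω as a load on stage 1's tap.
Stage 1's lower leg becomes R2‖(R3+R4) = 171.8 Ω, so V_mid = 26.2 × 171.8/391.8 = 11.49 V.
Stage 2 is itself unloaded: V_out = V_mid × R4/(R3+R4) = 11.49 × 515/785.0 = 7.54 V.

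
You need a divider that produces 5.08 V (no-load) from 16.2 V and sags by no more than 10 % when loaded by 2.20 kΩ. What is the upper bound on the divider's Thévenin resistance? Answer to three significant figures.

Loading drop = R_th/(R_th + R_L) ≤ 0.100, so R_th ≤ R_L · ε/(1−ε) = 2.20 kΩ × 0.100/0.9000 = 244 Ω.
(Any R1, R2 with R2/(R1+R2) = 0.314 and R1‖R2 ≤ 244 Ω will meet the spec.)

R_th ≤ 244 Ω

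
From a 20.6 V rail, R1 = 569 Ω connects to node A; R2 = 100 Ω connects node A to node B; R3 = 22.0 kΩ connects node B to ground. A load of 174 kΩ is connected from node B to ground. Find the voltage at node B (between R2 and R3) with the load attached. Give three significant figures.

V ≈ 19.9 V

At node B, R3 is in parallel with the load: R3‖R_L = 19530 Ω.
Below node A the resistance is R2 + (R3‖R_L) = 19630 Ω, so V_A = 20.6 × 19630/20200 = 20.02 V.
Then V_B = V_A × (R3‖R_L)/(R2 + R3‖R_L) = 20.02 × 19530/19630 = 19.9 V.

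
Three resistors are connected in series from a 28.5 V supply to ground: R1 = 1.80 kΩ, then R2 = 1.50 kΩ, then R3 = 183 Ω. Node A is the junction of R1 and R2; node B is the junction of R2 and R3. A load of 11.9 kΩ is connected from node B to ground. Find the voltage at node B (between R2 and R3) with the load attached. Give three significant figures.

At node B, R3 is in parallel with the load: R3‖R_L = 180.2 Ω.
Below node A the resistance is R2 + (R3‖R_L) = 1680 Ω, so V_A = 28.5 × 1680/3480 = 13.76 V.
Then V_B = V_A × (R3‖R_L)/(R2 + R3‖R_L) = 13.76 × 180.2/1680 = 1.48 V.

V ≈ 1.48 V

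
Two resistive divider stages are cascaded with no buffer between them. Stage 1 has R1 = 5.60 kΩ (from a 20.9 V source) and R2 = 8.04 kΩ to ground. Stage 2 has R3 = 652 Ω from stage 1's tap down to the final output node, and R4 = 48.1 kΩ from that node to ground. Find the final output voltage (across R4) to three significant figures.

Stage 2 presents R3+R4 = 48750 Ω as a load on stage 1's tap.
Stage 1's lower leg becomes R2‖(R3+R4) = 6902 Ω, so V_mid = 20.9 × 6902/12500 = 11.54 V.
Stage 2 is itself unloaded: V_out = V_mid × R4/(R3+R4) = 11.54 × 48100/48750 = 11.4 V.

V_out ≈ 11.4 V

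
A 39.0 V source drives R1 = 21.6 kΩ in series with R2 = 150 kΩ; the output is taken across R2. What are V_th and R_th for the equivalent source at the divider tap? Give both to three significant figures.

V_th is the open-circuit tap voltage: 39.0 × 150/(21.6 + 150) = 34.1 V.
With the supply zeroed, R1 and R2 appear in parallel from the tap: R_th = R1‖R2 = (21.6 × 150)/171.6 = 18.9 kΩ.

V_th = 34.1 V, R_th = 18.9 kΩ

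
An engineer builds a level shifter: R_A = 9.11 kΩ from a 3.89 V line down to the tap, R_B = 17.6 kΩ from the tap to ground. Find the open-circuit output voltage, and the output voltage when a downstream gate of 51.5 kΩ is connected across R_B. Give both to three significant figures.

Open-circuit: V = 3.89 × 17.6/(9.11 + 17.6) = 2.56 V.
With the load, R_B becomes R_B‖R_L = 13.12 kΩ, so V = 3.89 × 13.12/22.23 = 2.30 V.

Unloaded: 2.56 V; loaded: 2.30 V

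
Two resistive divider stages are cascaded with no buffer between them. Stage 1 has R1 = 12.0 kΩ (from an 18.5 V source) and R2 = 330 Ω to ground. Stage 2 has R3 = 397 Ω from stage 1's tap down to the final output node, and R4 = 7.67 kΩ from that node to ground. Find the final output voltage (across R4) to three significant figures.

V_out ≈ 0.453 V

Stage 2 presents R3+R4 = 8067 Ω as a load on stage 1's tap.
Stage 1's lower leg becomes R2‖(R3+R4) = 317.0 Ω, so V_mid = 18.5 × 317.0/12320 = 0.4762 V.
Stage 2 is itself unloaded: V_out = V_mid × R4/(R3+R4) = 0.4762 × 7670/8067 = 0.453 V.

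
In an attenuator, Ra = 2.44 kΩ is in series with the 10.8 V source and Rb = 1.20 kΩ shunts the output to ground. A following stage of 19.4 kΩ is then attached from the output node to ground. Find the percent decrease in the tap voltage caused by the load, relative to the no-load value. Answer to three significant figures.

3.98 %

The divider's output (Thévenin) resistance is Ra‖Rb = 0.8044 kΩ.
Fractional drop under load = R_th/(R_th + R_L) = 0.8044 / (0.8044 + 19.4) = 0.03981.
So the output falls by 3.98 %.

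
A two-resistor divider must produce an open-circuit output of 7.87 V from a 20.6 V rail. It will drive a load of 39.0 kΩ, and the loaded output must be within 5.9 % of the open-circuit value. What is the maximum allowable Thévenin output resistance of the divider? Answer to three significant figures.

R_th ≤ 2.45 kΩ

Loading drop = R_th/(R_th + R_L) ≤ 0.0590, so R_th ≤ R_L · ε/(1−ε) = 39.0 kΩ × 0.0590/0.9410 = 2.45 kΩ.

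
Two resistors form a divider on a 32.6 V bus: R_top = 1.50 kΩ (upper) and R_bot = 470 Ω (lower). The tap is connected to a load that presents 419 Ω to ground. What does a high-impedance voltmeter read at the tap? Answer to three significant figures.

The load sits in parallel with R_bot: R_bot‖R_L = (470 × 419) / (470 + 419) = 221.5 Ω.
V_out = 32.6 × 221.5 / (1500 + 221.5) = 32.6 × 221.5/1722 = 4.19 V.
(Unloaded it would have been 7.78 V.)

V_out ≈ 4.19 V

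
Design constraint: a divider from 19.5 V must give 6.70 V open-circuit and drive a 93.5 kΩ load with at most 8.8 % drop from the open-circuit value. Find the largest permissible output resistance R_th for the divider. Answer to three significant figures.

R_th ≤ 9.02 kΩ

Loading drop = R_th/(R_th + R_L) ≤ 0.0880, so R_th ≤ R_L · ε/(1−ε) = 93.5 kΩ × 0.0880/0.9120 = 9.02 kΩ.
(Any R1, R2 with R2/(R1+R2) = 0.344 and R1‖R2 ≤ 9.02 kΩ will meet the spec.)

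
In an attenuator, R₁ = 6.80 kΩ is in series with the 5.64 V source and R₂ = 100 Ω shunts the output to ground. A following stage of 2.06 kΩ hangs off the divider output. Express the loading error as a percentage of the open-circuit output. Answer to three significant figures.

The divider's output (Thévenin) resistance is R₁‖R₂ = 98.55 Ω.
Fractional drop under load = R_th/(R_th + R_L) = 98.55 / (98.55 + 2060) = 0.04566.
So the output falls by 4.57 %.

4.57 %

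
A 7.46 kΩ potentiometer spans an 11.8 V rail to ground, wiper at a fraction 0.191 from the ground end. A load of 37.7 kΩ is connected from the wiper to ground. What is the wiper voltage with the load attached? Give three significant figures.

V ≈ 2.19 V

The wiper splits the pot into (1−α)R = 6.035 kΩ above and αR = 1.425 kΩ below.
Lower section ‖ load = 1.373 kΩ.
V_wiper = 11.8 × 1.373/(6.035 + 1.373) = 2.19 V.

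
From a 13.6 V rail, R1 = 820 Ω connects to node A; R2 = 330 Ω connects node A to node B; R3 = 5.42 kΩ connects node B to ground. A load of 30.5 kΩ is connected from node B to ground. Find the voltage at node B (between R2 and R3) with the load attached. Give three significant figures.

V ≈ 10.9 V

At node B, R3 is in parallel with the load: R3‖R_L = 4602 Ω.
Below node A the resistance is R2 + (R3‖R_L) = 4932 Ω, so V_A = 13.6 × 4932/5752 = 11.66 V.
Then V_B = V_A × (R3‖R_L)/(R2 + R3‖R_L) = 11.66 × 4602/4932 = 10.9 V.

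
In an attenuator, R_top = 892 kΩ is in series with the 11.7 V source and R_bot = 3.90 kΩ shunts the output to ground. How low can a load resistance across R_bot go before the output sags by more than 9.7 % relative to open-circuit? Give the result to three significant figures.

R_L(min) ≈ 36.1 kΩ

Output resistance R_th = R_top‖R_bot = (892 × 3.90)/895.9 = 3.883 kΩ.
The fractional drop is R_th/(R_th + R_L); requiring this ≤ 0.0970 gives R_L ≥ R_th(1/0.0970 − 1) = 3.883 × 9.309 = 36.1 kΩ.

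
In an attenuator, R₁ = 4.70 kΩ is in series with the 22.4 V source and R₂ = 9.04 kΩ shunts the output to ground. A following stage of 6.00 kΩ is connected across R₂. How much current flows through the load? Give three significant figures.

I_L ≈ 1.62 mA

R₂‖R_L = 3.606 kΩ; V_out = 22.4 × 3.606/8.306 = 9.725 V.
I_L = V_out / R_L = 9.725 / 6.00 kΩ = 1.62 mA.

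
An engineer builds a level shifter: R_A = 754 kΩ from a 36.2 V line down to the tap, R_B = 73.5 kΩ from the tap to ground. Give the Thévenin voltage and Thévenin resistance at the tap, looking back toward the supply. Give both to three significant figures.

V_th = 3.22 V, R_th = 67.0 kΩ

V_th is the open-circuit tap voltage: 36.2 × 73.5/(754 + 73.5) = 3.22 V.
With the supply zeroed, R_A and R_B appear in parallel from the tap: R_th = R_A‖R_B = (754 × 73.5)/827.5 = 67.0 kΩ.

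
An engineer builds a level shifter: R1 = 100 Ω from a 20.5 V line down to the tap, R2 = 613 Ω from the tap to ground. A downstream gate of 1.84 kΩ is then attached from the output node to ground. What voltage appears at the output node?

The load sits in parallel with R2: R2‖R_L = (613 × 1840) / (613 + 1840) = 459.8 Ω.
V_out = 20.5 × 459.8 / (100 + 459.8) = 20.5 × 459.8/559.8 = 16.8 V.

V_out ≈ 16.8 V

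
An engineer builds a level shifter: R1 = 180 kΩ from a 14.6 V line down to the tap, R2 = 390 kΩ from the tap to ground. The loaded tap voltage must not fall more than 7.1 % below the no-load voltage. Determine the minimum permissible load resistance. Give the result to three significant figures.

R_L(min) ≈ 1.61 MΩ

Output resistance R_th = R1‖R2 = (180 × 390)/570.0 = 123.2 kΩ.
The fractional drop is R_th/(R_th + R_L); requiring this ≤ 0.0710 gives R_L ≥ R_th(1/0.0710 − 1) = 123.2 × 13.08 = 1.61 MΩ.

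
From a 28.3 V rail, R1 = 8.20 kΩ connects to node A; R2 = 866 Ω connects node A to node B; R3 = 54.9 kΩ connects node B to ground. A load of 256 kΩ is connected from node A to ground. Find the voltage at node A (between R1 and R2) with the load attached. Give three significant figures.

V ≈ 24.0 V

Below node A the series string R2+R3 = 55770 Ω sits in parallel with the 256000 Ω load: 45790 Ω.
V_A = 28.3 × 45790/(8200 + 45790) = 24.0 V.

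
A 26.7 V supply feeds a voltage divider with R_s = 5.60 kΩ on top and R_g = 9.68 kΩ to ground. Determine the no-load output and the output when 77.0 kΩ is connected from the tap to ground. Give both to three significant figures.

Unloaded: 16.9 V; loaded: 16.2 V

Open-circuit: V = 26.7 × 9.68/(5.60 + 9.68) = 16.9 V.
With the load, R_g becomes R_g‖R_L = 8.599 kΩ, so V = 26.7 × 8.599/14.20 = 16.2 V.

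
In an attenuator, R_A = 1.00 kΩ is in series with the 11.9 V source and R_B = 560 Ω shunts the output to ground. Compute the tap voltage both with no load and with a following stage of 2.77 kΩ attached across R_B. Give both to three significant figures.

Open-circuit: V = 11.9 × 560/(1000 + 560) = 4.27 V.
With the load, R_B becomes R_B‖R_L = 465.8 Ω, so V = 11.9 × 465.8/1466 = 3.78 V.

Unloaded: 4.27 V; loaded: 3.78 V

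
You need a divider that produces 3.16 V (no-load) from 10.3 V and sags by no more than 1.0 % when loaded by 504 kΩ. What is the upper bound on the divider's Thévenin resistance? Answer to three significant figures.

R_th ≤ 5.09 kΩ

Loading drop = R_th/(R_th + R_L) ≤ 0.0100, so R_th ≤ R_L · ε/(1−ε) = 504 kΩ × 0.0100/0.9900 = 5.09 kΩ.
(Any R1, R2 with R2/(R1+R2) = 0.307 and R1‖R2 ≤ 5.09 kΩ will meet the spec.)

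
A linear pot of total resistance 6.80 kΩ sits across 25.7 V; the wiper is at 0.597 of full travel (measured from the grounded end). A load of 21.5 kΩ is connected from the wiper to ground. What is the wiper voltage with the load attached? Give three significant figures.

The wiper splits the pot into (1−α)R = 2.740 kΩ above and αR = 4.060 kΩ below.
Lower section ‖ load = 3.415 kΩ.
V_wiper = 25.7 × 3.415/(2.740 + 3.415) = 14.3 V.

V ≈ 14.3 V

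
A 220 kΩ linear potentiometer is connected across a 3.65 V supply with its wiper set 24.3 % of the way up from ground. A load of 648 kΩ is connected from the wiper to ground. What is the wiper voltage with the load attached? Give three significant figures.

The wiper splits the pot into (1−α)R = 166.5 kΩ above and αR = 53.46 kΩ below.
Lower section ‖ load = 49.39 kΩ.
V_wiper = 3.65 × 49.39/(166.5 + 49.39) = 0.835 V.

V ≈ 0.835 V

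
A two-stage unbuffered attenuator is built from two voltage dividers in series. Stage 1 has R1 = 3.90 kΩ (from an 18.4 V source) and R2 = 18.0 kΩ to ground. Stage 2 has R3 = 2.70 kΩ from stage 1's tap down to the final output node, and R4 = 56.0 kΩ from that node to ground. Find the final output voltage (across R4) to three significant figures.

V_out ≈ 13.7 V

Stage 2 presents R3+R4 = 58.70 kΩ as a load on stage 1's tap.
Stage 1's lower leg becomes R2‖(R3+R4) = 13.78 kΩ, so V_mid = 18.4 × 13.78/17.68 = 14.34 V.
Stage 2 is itself unloaded: V_out = V_mid × R4/(R3+R4) = 14.34 × 56.0/58.70 = 13.7 V.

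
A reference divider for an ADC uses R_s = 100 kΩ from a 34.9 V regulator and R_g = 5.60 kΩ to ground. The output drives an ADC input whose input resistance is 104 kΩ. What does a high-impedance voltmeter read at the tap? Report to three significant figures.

V_out ≈ 1.76 V

The load sits in parallel with R_g: R_g‖R_L = (5.60 × 104) / (5.60 + 104) = 5.314 kΩ.
V_out = 34.9 × 5.314 / (100 + 5.314) = 34.9 × 5.314/105.3 = 1.76 V.
(Unloaded it would have been 1.85 V.)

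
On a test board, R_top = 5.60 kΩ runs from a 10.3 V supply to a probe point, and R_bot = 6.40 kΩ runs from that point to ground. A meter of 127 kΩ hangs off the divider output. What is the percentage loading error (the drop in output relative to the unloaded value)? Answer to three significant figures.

The divider's output (Thévenin) resistance is R_top‖R_bot = 2.987 kΩ.
Fractional drop under load = R_th/(R_th + R_L) = 2.987 / (2.987 + 127) = 0.02298.
So the output falls by 2.30 %.

2.30 %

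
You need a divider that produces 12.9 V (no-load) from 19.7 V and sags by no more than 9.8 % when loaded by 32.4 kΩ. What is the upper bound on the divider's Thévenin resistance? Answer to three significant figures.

R_th ≤ 3.52 kΩ

Loading drop = R_th/(R_th + R_L) ≤ 0.0980, so R_th ≤ R_L · ε/(1−ε) = 32.4 kΩ × 0.0980/0.9020 = 3.52 kΩ.
(Any R1, R2 with R2/(R1+R2) = 0.655 and R1‖R2 ≤ 3.52 kΩ will meet the spec.)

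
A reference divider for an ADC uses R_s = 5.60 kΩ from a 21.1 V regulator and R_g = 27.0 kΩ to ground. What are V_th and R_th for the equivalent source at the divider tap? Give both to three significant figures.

V_th is the open-circuit tap voltage: 21.1 × 27.0/(5.60 + 27.0) = 17.5 V.
With the supply zeroed, R_s and R_g appear in parallel from the tap: R_th = R_s‖R_g = (5.60 × 27.0)/32.60 = 4.64 kΩ.

V_th = 17.5 V, R_th = 4.64 kΩ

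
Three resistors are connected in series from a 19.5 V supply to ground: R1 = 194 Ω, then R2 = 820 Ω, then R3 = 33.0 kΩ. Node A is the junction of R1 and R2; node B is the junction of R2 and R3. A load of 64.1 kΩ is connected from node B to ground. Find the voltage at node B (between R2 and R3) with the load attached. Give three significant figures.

V ≈ 18.6 V

At node B, R3 is in parallel with the load: R3‖R_L = 21780 Ω.
Below node A the resistance is R2 + (R3‖R_L) = 22600 Ω, so V_A = 19.5 × 22600/22800 = 19.33 V.
Then V_B = V_A × (R3‖R_L)/(R2 + R3‖R_L) = 19.33 × 21780/22600 = 18.6 V.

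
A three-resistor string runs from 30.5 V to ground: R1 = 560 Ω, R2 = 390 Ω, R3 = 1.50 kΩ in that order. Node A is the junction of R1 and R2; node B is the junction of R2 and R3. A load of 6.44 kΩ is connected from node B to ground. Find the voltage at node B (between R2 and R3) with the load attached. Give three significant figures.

V ≈ 17.1 V

At node B, R3 is in parallel with the load: R3‖R_L = 1217 Ω.
Below node A the resistance is R2 + (R3‖R_L) = 1607 Ω, so V_A = 30.5 × 1607/2167 = 22.62 V.
Then V_B = V_A × (R3‖R_L)/(R2 + R3‖R_L) = 22.62 × 1217/1607 = 17.1 V.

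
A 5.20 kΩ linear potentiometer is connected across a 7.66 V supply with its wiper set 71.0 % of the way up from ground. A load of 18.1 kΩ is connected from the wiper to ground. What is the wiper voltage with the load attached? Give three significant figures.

V ≈ 5.13 V

The wiper splits the pot into (1−α)R = 1.508 kΩ above and αR = 3.692 kΩ below.
Lower section ‖ load = 3.067 kΩ.
V_wiper = 7.66 × 3.067/(1.508 + 3.067) = 5.13 V.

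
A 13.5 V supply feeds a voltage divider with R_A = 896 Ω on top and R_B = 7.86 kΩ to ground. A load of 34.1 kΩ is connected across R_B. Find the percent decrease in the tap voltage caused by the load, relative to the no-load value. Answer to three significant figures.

2.30 %

The divider's output (Thévenin) resistance is R_A‖R_B = 804.3 Ω.
Fractional drop under load = R_th/(R_th + R_L) = 804.3 / (804.3 + 34100) = 0.02304.
So the output falls by 2.30 %.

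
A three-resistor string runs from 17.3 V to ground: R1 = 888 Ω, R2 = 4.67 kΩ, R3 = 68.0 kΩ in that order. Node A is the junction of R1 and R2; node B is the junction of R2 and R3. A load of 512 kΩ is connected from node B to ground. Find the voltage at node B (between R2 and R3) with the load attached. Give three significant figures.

V ≈ 15.8 V

At node B, R3 is in parallel with the load: R3‖R_L = 60030 Ω.
Below node A the resistance is R2 + (R3‖R_L) = 64700 Ω, so V_A = 17.3 × 64700/65590 = 17.07 V.
Then V_B = V_A × (R3‖R_L)/(R2 + R3‖R_L) = 17.07 × 60030/64700 = 15.8 V.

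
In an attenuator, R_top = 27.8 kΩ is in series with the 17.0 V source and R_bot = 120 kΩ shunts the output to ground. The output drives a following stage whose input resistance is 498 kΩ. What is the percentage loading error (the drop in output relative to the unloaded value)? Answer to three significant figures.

The divider's output (Thévenin) resistance is R_top‖R_bot = 22.57 kΩ.
Fractional drop under load = R_th/(R_th + R_L) = 22.57 / (22.57 + 498) = 0.04336.
So the output falls by 4.34 %.

4.34 %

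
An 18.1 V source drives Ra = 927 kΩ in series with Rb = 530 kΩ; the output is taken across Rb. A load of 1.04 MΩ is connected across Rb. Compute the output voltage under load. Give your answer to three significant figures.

V_out ≈ 4.97 V

The load sits in parallel with Rb: Rb‖R_L = (530 × 1040) / (530 + 1040) = 351.1 kΩ.
V_out = 18.1 × 351.1 / (927 + 351.1) = 18.1 × 351.1/1278 = 4.97 V.
(Unloaded it would have been 6.58 V.)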